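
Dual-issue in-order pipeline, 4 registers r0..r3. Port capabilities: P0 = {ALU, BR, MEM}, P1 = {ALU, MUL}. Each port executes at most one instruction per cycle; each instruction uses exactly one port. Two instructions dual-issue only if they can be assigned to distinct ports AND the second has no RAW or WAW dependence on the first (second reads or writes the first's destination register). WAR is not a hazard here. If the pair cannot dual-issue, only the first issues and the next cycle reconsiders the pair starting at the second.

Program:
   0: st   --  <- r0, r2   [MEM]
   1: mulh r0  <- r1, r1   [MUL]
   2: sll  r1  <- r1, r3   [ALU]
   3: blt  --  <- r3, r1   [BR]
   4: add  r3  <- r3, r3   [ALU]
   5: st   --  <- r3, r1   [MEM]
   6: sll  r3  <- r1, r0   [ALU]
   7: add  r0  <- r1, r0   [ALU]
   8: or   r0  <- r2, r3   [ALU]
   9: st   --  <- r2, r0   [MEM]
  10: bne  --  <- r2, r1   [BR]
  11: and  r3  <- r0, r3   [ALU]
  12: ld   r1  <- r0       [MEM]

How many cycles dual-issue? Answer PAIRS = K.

  cy0 -> i0/i1 (st.MEM+mulh.MUL) 2-wide
  cy1 -> i2 (sll.ALU) RAW r1
  cy2 -> i3/i4 (blt.BR+add.ALU) 2-wide
  cy3 -> i5/i6 (st.MEM+sll.ALU) 2-wide
  cy4 -> i7 (add.ALU) WAW r0
  cy5 -> i8 (or.ALU) RAW r0
  cy6 -> i9 (st.MEM) no-port MEM/BR
  cy7 -> i10/i11 (bne.BR+and.ALU) 2-wide
  cy8 -> i12 (ld.MEM) tail

PAIRS = 4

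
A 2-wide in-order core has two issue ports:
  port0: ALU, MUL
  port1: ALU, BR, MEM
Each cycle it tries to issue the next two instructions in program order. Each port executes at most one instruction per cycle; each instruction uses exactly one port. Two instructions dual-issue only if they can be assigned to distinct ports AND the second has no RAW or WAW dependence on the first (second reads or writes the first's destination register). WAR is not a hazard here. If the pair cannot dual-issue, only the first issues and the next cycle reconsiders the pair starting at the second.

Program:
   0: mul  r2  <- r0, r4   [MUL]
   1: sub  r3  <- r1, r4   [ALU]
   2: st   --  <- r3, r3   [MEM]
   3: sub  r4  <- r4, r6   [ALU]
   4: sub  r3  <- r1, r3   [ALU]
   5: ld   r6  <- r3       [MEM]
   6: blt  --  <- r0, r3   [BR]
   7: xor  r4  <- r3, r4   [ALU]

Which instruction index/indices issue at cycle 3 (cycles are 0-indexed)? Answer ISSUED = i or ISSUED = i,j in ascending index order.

ISSUED = 5

c0: i0+i1 mul sub  dual
c1: i2+i3 st sub  dual
c2: i4 sub  RAW r3
c3: i5 ld  no-port MEM/BR
c4: i6+i7 blt xor  dual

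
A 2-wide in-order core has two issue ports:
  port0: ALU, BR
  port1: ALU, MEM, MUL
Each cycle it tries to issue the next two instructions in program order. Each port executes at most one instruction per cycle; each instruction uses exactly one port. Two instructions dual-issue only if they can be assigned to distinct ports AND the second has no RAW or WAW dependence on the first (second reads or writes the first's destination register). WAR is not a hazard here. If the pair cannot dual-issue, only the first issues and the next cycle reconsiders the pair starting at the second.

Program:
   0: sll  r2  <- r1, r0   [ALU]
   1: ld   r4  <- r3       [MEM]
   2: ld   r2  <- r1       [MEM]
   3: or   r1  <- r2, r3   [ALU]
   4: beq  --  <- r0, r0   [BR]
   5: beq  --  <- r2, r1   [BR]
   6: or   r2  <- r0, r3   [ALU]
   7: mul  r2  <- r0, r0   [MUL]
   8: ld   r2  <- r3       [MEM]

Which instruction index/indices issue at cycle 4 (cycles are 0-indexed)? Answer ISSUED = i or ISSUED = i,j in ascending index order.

[0] i0&i1  sll/ld  -- pair
[1] i2  ld  -- RAW r2
[2] i3&i4  or/beq  -- pair
[3] i5&i6  beq/or  -- pair
[4] i7  mul  -- no-port MUL/MEM
[5] i8  ld  -- tail

ISSUED = 7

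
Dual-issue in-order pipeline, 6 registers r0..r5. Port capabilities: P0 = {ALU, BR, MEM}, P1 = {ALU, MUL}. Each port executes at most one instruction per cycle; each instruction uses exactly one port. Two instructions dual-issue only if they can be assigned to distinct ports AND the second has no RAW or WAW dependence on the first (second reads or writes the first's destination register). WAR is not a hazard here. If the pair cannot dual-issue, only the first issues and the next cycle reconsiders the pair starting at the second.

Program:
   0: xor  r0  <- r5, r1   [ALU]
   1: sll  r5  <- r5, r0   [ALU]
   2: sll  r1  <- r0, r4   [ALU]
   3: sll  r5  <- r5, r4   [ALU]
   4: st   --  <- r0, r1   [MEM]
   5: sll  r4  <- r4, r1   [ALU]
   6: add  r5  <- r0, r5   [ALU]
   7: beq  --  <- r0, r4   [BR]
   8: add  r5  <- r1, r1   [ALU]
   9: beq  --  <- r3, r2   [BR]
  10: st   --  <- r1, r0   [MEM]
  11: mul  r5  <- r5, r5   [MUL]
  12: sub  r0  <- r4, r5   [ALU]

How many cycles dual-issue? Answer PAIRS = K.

#0 head=0: xor.ALU i0 RAW r0
#1 head=1: sll.ALU+sll.ALU i1,i2 pair
#2 head=3: sll.ALU+st.MEM i3,i4 pair
#3 head=5: sll.ALU+add.ALU i5,i6 pair
#4 head=7: beq.BR+add.ALU i7,i8 pair
#5 head=9: beq.BR i9 no-port BR/MEM
#6 head=10: st.MEM+mul.MUL i10,i11 pair
#7 head=12: sub.ALU i12 tail

PAIRS = 5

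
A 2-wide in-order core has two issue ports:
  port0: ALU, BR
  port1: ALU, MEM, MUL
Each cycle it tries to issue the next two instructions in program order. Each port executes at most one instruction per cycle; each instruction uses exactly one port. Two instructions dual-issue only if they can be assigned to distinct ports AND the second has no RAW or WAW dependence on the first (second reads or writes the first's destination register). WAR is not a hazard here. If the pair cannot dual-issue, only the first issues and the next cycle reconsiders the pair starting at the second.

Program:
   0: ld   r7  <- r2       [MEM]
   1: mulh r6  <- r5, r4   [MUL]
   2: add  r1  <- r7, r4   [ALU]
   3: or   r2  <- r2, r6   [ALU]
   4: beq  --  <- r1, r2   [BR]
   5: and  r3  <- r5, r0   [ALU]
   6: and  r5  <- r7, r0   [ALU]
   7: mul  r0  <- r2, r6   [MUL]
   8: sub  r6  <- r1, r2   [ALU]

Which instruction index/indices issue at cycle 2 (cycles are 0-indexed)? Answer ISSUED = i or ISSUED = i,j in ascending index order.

ISSUED = 3

  cy0 -> i0 (ld.MEM) no-port MEM/MUL
  cy1 -> i1,i2 (mulh.MUL/add.ALU) 2-wide
  cy2 -> i3 (or.ALU) RAW r2
  cy3 -> i4,i5 (beq.BR/and.ALU) 2-wide
  cy4 -> i6,i7 (and.ALU/mul.MUL) 2-wide
  cy5 -> i8 (sub.ALU) tail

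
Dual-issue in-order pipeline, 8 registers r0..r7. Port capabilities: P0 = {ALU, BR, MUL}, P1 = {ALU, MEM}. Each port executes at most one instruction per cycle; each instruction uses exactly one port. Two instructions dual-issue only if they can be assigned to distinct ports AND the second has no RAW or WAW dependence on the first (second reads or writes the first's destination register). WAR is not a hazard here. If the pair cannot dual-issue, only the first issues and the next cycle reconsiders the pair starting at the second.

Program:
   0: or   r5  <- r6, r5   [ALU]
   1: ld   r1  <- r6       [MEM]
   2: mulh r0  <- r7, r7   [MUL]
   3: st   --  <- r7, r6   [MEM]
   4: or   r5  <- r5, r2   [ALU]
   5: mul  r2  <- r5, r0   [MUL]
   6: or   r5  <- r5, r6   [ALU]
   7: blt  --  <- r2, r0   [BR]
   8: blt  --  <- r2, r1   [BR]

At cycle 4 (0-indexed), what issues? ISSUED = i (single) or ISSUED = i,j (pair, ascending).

#0 head=0: or/ld i0/i1 dual
#1 head=2: mulh/st i2/i3 dual
#2 head=4: or i4 RAW r5
#3 head=5: mul/or i5/i6 dual
#4 head=7: blt i7 no-port BR/BR
#5 head=8: blt i8 tail

ISSUED = 7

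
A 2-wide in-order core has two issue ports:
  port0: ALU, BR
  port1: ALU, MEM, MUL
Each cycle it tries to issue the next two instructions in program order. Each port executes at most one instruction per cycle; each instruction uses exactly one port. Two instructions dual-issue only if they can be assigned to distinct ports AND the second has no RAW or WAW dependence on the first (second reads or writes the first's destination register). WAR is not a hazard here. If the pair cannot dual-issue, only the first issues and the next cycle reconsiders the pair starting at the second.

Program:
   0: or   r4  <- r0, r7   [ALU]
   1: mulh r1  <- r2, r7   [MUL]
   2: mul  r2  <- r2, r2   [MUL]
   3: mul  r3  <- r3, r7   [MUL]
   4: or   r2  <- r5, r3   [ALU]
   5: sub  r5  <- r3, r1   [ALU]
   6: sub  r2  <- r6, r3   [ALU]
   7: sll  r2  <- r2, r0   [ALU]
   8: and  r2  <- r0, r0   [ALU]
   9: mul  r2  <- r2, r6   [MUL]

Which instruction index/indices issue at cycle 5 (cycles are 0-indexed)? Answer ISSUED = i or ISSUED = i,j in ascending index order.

[0] i0+i1  or+mulh  -- pair
[1] i2  mul  -- no-port MUL/MUL
[2] i3  mul  -- RAW r3
[3] i4+i5  or+sub  -- pair
[4] i6  sub  -- RAW+WAW r2
[5] i7  sll  -- WAW r2
[6] i8  and  -- RAW+WAW r2
[7] i9  mul  -- tail

ISSUED = 7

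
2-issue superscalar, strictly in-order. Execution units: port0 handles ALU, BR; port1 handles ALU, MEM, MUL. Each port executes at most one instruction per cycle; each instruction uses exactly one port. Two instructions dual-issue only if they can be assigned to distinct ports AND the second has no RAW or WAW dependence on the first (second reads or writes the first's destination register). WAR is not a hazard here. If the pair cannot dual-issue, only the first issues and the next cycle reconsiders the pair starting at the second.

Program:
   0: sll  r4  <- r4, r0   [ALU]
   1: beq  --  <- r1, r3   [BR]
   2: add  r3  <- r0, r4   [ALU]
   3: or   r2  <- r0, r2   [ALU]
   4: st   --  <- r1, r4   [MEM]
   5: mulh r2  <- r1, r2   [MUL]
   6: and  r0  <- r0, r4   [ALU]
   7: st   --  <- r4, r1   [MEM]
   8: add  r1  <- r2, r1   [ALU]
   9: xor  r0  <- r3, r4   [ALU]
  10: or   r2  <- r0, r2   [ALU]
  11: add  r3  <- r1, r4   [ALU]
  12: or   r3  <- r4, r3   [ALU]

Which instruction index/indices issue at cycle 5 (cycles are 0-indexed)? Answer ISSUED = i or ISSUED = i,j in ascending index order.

t=0 i0&i1:sll.ALU+beq.BR ; dual
t=1 i2&i3:add.ALU+or.ALU ; dual
t=2 i4:st.MEM ; no-port MEM/MUL
t=3 i5&i6:mulh.MUL+and.ALU ; dual
t=4 i7&i8:st.MEM+add.ALU ; dual
t=5 i9:xor.ALU ; RAW r0
t=6 i10&i11:or.ALU+add.ALU ; dual
t=7 i12:or.ALU ; tail

ISSUED = 9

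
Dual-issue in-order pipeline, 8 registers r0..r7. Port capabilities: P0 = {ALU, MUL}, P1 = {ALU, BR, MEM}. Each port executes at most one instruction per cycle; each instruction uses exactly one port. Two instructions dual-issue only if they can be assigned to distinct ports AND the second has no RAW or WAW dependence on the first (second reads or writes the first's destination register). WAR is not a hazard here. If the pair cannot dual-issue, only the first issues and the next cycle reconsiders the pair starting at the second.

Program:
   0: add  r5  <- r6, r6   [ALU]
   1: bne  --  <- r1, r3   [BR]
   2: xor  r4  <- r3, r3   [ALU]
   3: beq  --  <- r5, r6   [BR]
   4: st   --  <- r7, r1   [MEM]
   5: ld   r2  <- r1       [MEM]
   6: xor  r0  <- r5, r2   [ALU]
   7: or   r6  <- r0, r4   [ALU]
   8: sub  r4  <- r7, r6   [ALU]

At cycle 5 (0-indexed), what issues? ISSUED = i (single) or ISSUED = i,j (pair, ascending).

ISSUED = 7

#0 head=0: add bne i0/i1 pair
#1 head=2: xor beq i2/i3 pair
#2 head=4: st i4 no-port MEM/MEM
#3 head=5: ld i5 RAW r2
#4 head=6: xor i6 RAW r0
#5 head=7: or i7 RAW r6
#6 head=8: sub i8 tail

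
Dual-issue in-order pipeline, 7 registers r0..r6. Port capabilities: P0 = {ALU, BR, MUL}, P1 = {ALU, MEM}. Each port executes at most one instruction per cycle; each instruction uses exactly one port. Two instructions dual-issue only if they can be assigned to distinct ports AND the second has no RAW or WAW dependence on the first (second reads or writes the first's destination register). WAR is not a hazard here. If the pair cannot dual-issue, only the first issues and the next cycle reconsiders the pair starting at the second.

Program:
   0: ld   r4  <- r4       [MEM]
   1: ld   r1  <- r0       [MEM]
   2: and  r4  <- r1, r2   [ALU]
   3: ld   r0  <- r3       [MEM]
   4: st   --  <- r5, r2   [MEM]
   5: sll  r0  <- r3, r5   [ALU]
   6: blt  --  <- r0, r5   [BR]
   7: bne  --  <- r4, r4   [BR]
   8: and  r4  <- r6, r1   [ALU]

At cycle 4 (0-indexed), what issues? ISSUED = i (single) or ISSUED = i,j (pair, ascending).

ISSUED = 6

t=0 i0:ld ; no-port MEM/MEM
t=1 i1:ld ; RAW r1
t=2 i2&i3:and+ld ; dual
t=3 i4&i5:st+sll ; dual
t=4 i6:blt ; no-port BR/BR
t=5 i7&i8:bne+and ; dual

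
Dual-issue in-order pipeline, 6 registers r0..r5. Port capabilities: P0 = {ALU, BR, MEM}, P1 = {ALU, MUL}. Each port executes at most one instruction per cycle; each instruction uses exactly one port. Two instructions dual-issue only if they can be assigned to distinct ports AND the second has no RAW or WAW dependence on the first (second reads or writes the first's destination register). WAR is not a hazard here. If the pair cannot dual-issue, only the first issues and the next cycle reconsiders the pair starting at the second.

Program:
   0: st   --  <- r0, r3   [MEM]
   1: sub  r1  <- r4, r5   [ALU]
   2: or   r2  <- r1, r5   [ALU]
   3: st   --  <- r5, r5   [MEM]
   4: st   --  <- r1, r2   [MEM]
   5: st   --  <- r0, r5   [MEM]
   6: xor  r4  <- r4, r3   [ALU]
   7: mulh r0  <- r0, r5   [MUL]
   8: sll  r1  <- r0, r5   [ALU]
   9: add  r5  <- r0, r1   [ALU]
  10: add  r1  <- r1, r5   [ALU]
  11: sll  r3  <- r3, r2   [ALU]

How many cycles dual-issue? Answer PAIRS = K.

0. st.MEM/sub.ALU @i0,i1  | dual
1. or.ALU/st.MEM @i2,i3  | dual
2. st.MEM @i4  | no-port MEM/MEM
3. st.MEM/xor.ALU @i5,i6  | dual
4. mulh.MUL @i7  | RAW r0
5. sll.ALU @i8  | RAW r1
6. add.ALU @i9  | RAW r5
7. add.ALU/sll.ALU @i10,i11  | dual

PAIRS = 4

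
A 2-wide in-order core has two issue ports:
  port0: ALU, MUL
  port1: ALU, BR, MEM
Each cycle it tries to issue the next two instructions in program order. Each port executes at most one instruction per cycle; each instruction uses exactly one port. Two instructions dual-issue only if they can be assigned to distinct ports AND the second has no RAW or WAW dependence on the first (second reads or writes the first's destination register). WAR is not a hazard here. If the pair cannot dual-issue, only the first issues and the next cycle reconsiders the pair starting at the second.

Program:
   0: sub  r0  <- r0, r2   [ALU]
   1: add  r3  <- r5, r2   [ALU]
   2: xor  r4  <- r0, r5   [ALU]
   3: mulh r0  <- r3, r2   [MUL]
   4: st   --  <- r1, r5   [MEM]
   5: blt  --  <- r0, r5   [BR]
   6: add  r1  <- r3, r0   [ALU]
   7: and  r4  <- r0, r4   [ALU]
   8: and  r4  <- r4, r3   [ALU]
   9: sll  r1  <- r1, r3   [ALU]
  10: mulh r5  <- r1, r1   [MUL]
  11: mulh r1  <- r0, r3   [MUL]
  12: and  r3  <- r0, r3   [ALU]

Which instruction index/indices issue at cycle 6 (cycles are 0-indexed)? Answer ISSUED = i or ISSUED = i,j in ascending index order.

  cy0 -> i0/i1 (sub+add) dual
  cy1 -> i2/i3 (xor+mulh) dual
  cy2 -> i4 (st) no-port MEM/BR
  cy3 -> i5/i6 (blt+add) dual
  cy4 -> i7 (and) RAW+WAW r4
  cy5 -> i8/i9 (and+sll) dual
  cy6 -> i10 (mulh) no-port MUL/MUL
  cy7 -> i11/i12 (mulh+and) dual

ISSUED = 10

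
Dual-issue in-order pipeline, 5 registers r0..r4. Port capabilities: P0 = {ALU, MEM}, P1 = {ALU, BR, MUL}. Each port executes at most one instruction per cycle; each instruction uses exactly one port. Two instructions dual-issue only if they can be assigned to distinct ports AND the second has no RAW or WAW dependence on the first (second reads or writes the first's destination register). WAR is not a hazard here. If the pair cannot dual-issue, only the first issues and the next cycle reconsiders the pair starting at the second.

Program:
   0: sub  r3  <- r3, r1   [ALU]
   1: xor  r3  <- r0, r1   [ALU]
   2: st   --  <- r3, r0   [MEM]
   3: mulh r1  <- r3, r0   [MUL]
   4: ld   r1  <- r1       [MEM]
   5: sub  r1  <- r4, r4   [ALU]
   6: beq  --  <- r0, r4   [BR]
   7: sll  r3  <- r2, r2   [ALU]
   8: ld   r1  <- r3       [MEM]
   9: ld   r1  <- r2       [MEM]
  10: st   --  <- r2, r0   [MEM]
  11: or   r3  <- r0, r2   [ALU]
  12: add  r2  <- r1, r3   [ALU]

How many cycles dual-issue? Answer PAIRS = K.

c0: i0 sub.ALU  WAW r3
c1: i1 xor.ALU  RAW r3
c2: i2+i3 st.MEM;mulh.MUL  dual
c3: i4 ld.MEM  WAW r1
c4: i5+i6 sub.ALU;beq.BR  dual
c5: i7 sll.ALU  RAW r3
c6: i8 ld.MEM  no-port MEM/MEM
c7: i9 ld.MEM  no-port MEM/MEM
c8: i10+i11 st.MEM;or.ALU  dual
c9: i12 add.ALU  tail

PAIRS = 3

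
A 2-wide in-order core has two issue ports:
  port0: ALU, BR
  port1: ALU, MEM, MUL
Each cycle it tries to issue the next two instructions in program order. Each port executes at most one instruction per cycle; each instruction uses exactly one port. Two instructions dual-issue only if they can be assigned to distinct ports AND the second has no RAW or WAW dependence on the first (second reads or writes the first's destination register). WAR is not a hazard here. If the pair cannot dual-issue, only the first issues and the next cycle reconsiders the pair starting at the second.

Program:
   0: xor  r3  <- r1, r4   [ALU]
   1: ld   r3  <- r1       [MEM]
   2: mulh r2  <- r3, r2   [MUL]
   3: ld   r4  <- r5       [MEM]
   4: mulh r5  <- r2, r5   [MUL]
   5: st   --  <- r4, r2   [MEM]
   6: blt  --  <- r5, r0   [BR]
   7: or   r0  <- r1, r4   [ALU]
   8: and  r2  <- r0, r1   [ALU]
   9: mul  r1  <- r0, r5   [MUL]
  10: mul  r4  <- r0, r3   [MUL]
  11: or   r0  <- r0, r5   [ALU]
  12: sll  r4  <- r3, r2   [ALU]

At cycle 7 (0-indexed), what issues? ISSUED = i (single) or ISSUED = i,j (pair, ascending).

ISSUED = 8,9

t=0 i0:xor.ALU ; WAW r3
t=1 i1:ld.MEM ; no-port MEM/MUL
t=2 i2:mulh.MUL ; no-port MUL/MEM
t=3 i3:ld.MEM ; no-port MEM/MUL
t=4 i4:mulh.MUL ; no-port MUL/MEM
t=5 i5&i6:st.MEM/blt.BR ; dual
t=6 i7:or.ALU ; RAW r0
t=7 i8&i9:and.ALU/mul.MUL ; dual
t=8 i10&i11:mul.MUL/or.ALU ; dual
t=9 i12:sll.ALU ; tail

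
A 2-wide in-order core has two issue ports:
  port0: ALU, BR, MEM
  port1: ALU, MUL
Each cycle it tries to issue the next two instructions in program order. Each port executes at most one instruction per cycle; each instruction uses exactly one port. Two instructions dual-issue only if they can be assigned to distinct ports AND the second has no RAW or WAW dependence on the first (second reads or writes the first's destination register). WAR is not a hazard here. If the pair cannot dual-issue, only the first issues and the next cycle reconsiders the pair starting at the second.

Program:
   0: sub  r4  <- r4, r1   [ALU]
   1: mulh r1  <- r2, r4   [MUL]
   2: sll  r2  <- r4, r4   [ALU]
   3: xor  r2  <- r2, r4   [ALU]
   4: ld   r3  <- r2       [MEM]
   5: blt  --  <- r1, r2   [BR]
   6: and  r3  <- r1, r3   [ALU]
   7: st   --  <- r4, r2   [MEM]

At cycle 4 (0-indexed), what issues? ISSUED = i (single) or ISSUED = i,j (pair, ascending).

  cy0 -> i0 (sub.ALU) RAW r4
  cy1 -> i1,i2 (mulh.MUL/sll.ALU) 2-wide
  cy2 -> i3 (xor.ALU) RAW r2
  cy3 -> i4 (ld.MEM) no-port MEM/BR
  cy4 -> i5,i6 (blt.BR/and.ALU) 2-wide
  cy5 -> i7 (st.MEM) tail

ISSUED = 5,6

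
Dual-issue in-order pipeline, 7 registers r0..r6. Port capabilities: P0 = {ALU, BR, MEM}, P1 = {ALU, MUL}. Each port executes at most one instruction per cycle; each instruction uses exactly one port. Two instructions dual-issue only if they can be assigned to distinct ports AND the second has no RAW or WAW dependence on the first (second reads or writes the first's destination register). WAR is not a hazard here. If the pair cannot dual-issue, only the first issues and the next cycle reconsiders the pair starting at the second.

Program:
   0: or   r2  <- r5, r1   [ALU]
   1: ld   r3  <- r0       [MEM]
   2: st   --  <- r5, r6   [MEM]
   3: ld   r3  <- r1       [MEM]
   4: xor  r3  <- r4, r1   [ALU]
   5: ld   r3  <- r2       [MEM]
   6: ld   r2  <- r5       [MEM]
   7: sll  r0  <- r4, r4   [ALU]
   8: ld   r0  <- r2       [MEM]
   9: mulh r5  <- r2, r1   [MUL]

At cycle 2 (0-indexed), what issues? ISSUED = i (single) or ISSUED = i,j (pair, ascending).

ISSUED = 3

  cy0 -> i0/i1 (or.ALU;ld.MEM) dual
  cy1 -> i2 (st.MEM) no-port MEM/MEM
  cy2 -> i3 (ld.MEM) WAW r3
  cy3 -> i4 (xor.ALU) WAW r3
  cy4 -> i5 (ld.MEM) no-port MEM/MEM
  cy5 -> i6/i7 (ld.MEM;sll.ALU) dual
  cy6 -> i8/i9 (ld.MEM;mulh.MUL) dual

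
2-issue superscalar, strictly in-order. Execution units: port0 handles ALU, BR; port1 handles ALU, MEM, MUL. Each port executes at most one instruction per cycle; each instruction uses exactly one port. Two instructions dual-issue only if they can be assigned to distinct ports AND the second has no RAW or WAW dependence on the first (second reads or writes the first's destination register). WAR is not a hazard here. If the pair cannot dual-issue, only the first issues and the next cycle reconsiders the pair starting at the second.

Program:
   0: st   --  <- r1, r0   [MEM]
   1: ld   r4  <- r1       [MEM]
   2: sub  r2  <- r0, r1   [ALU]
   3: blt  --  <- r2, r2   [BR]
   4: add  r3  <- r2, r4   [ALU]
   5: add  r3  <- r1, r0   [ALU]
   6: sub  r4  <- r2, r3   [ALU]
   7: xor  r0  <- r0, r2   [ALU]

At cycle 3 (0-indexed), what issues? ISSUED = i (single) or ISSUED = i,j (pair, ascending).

c0: i0 st  no-port MEM/MEM
c1: i1&i2 ld+sub  dual
c2: i3&i4 blt+add  dual
c3: i5 add  RAW r3
c4: i6&i7 sub+xor  dual

ISSUED = 5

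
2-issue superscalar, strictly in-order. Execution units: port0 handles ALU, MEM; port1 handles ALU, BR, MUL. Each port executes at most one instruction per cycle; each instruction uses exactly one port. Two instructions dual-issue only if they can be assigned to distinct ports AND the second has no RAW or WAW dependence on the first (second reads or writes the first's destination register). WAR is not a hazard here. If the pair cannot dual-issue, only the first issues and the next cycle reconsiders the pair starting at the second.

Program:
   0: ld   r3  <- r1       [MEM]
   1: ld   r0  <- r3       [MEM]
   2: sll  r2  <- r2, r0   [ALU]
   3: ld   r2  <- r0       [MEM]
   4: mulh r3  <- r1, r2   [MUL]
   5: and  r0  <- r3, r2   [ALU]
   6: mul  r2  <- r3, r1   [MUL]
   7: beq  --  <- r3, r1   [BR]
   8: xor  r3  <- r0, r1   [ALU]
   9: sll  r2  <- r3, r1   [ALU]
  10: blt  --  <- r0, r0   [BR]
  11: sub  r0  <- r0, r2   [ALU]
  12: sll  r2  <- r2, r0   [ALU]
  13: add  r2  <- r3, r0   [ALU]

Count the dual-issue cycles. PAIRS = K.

PAIRS = 3

c0: i0 ld.MEM  no-port MEM/MEM
c1: i1 ld.MEM  RAW r0
c2: i2 sll.ALU  WAW r2
c3: i3 ld.MEM  RAW r2
c4: i4 mulh.MUL  RAW r3
c5: i5,i6 and.ALU mul.MUL  2-wide
c6: i7,i8 beq.BR xor.ALU  2-wide
c7: i9,i10 sll.ALU blt.BR  2-wide
c8: i11 sub.ALU  RAW r0
c9: i12 sll.ALU  WAW r2
c10: i13 add.ALU  tail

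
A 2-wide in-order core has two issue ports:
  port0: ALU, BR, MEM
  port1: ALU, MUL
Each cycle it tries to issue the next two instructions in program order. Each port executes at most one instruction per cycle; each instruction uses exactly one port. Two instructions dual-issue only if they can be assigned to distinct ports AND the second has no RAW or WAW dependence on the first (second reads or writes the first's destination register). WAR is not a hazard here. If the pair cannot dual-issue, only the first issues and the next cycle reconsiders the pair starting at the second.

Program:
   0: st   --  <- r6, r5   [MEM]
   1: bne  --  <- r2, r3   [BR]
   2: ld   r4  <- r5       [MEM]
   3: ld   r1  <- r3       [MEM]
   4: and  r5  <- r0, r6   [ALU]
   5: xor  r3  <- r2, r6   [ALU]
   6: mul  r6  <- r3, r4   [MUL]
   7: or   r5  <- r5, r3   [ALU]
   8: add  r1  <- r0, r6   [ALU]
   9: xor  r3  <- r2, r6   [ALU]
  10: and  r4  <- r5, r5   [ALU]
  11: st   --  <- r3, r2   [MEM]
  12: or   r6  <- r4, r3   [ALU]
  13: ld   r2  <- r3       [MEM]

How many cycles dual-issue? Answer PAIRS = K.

c0: i0 st.MEM  no-port MEM/BR
c1: i1 bne.BR  no-port BR/MEM
c2: i2 ld.MEM  no-port MEM/MEM
c3: i3&i4 ld.MEM+and.ALU  2-wide
c4: i5 xor.ALU  RAW r3
c5: i6&i7 mul.MUL+or.ALU  2-wide
c6: i8&i9 add.ALU+xor.ALU  2-wide
c7: i10&i11 and.ALU+st.MEM  2-wide
c8: i12&i13 or.ALU+ld.MEM  2-wide

PAIRS = 5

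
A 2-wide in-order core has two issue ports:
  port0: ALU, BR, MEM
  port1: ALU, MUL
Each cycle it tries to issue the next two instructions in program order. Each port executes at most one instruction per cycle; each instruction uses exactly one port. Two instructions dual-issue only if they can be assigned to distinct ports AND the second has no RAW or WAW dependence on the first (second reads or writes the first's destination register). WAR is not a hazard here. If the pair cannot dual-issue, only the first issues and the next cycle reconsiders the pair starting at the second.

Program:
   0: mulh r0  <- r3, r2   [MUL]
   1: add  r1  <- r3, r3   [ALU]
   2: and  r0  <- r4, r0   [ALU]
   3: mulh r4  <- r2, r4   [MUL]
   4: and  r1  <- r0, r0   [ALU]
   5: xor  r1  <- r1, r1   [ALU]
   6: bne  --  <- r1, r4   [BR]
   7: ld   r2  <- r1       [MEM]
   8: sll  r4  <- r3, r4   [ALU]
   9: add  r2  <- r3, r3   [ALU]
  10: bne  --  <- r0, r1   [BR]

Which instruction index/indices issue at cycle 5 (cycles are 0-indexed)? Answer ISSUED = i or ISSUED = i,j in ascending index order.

  cy0 -> i0/i1 (mulh.MUL;add.ALU) dual
  cy1 -> i2/i3 (and.ALU;mulh.MUL) dual
  cy2 -> i4 (and.ALU) RAW+WAW r1
  cy3 -> i5 (xor.ALU) RAW r1
  cy4 -> i6 (bne.BR) no-port BR/MEM
  cy5 -> i7/i8 (ld.MEM;sll.ALU) dual
  cy6 -> i9/i10 (add.ALU;bne.BR) dual

ISSUED = 7,8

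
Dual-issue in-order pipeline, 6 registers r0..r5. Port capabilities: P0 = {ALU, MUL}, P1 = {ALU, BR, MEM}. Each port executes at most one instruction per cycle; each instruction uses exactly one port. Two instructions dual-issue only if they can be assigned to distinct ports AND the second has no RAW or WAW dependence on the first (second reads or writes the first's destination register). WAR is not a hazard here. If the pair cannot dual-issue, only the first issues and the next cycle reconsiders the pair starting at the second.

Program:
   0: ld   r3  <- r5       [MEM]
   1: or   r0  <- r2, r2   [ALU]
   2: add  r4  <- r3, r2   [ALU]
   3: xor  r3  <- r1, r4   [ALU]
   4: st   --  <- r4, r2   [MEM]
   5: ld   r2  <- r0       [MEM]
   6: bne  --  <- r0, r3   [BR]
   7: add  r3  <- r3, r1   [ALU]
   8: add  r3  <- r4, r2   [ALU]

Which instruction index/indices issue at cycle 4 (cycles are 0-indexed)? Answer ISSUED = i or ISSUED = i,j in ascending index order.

ISSUED = 6,7

c0: i0,i1 ld/or  dual
c1: i2 add  RAW r4
c2: i3,i4 xor/st  dual
c3: i5 ld  no-port MEM/BR
c4: i6,i7 bne/add  dual
c5: i8 add  tail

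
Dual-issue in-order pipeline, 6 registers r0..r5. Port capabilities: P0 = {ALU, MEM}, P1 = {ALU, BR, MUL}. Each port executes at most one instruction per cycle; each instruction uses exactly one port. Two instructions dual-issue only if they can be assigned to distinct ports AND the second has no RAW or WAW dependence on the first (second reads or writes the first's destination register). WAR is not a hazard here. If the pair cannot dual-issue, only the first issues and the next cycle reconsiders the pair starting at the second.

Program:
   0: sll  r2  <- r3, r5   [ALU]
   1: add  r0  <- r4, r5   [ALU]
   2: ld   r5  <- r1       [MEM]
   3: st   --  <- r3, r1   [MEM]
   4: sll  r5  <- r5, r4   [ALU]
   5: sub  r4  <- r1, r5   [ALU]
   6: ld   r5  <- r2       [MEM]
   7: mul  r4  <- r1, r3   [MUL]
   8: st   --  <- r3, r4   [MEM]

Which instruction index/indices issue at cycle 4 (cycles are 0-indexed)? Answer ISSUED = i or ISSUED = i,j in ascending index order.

  cy0 -> i0&i1 (sll.ALU add.ALU) 2-wide
  cy1 -> i2 (ld.MEM) no-port MEM/MEM
  cy2 -> i3&i4 (st.MEM sll.ALU) 2-wide
  cy3 -> i5&i6 (sub.ALU ld.MEM) 2-wide
  cy4 -> i7 (mul.MUL) RAW r4
  cy5 -> i8 (st.MEM) tail

ISSUED = 7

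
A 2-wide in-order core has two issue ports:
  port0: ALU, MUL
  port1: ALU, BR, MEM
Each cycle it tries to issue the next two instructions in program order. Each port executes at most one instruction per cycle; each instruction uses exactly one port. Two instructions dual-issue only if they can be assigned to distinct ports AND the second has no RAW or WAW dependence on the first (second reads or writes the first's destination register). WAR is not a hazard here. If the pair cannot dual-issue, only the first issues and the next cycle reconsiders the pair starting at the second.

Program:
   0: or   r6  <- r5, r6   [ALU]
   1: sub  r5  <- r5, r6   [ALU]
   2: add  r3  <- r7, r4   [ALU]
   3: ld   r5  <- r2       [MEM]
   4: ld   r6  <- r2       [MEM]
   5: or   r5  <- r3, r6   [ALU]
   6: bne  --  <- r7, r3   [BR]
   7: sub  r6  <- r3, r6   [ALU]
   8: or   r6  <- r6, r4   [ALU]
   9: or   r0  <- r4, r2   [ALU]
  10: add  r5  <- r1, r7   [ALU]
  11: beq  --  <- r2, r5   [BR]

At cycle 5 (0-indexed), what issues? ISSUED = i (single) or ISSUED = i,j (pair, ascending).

ISSUED = 7

[0] i0  or.ALU  -- RAW r6
[1] i1,i2  sub.ALU/add.ALU  -- dual
[2] i3  ld.MEM  -- no-port MEM/MEM
[3] i4  ld.MEM  -- RAW r6
[4] i5,i6  or.ALU/bne.BR  -- dual
[5] i7  sub.ALU  -- RAW+WAW r6
[6] i8,i9  or.ALU/or.ALU  -- dual
[7] i10  add.ALU  -- RAW r5
[8] i11  beq.BR  -- tail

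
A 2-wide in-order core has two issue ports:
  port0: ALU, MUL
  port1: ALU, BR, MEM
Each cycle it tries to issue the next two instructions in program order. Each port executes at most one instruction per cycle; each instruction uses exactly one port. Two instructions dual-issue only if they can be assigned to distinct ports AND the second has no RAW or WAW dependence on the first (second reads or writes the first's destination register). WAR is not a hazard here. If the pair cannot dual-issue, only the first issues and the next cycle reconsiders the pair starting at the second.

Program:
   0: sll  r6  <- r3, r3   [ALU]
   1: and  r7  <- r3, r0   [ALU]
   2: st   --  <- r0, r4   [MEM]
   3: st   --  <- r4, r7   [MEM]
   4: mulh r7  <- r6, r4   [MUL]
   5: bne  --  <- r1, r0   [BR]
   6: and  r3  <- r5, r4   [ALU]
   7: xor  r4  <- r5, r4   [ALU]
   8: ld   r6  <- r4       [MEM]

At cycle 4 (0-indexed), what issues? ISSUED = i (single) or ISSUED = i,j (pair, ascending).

c0: i0,i1 sll/and  dual
c1: i2 st  no-port MEM/MEM
c2: i3,i4 st/mulh  dual
c3: i5,i6 bne/and  dual
c4: i7 xor  RAW r4
c5: i8 ld  tail

ISSUED = 7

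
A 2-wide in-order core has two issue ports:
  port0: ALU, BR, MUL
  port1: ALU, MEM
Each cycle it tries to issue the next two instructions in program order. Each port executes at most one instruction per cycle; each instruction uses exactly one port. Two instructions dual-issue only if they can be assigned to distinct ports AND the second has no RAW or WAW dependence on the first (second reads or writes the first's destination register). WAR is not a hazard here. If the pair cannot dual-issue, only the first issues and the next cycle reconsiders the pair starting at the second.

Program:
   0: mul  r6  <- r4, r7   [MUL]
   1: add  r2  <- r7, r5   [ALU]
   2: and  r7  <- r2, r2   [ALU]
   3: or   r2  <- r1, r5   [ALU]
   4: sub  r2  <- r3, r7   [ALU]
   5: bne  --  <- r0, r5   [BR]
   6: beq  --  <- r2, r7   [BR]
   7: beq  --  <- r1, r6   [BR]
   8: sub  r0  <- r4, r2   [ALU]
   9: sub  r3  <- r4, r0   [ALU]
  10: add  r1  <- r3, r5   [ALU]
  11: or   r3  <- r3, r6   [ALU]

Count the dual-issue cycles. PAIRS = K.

PAIRS = 5

t=0 i0,i1:mul add ; pair
t=1 i2,i3:and or ; pair
t=2 i4,i5:sub bne ; pair
t=3 i6:beq ; no-port BR/BR
t=4 i7,i8:beq sub ; pair
t=5 i9:sub ; RAW r3
t=6 i10,i11:add or ; pair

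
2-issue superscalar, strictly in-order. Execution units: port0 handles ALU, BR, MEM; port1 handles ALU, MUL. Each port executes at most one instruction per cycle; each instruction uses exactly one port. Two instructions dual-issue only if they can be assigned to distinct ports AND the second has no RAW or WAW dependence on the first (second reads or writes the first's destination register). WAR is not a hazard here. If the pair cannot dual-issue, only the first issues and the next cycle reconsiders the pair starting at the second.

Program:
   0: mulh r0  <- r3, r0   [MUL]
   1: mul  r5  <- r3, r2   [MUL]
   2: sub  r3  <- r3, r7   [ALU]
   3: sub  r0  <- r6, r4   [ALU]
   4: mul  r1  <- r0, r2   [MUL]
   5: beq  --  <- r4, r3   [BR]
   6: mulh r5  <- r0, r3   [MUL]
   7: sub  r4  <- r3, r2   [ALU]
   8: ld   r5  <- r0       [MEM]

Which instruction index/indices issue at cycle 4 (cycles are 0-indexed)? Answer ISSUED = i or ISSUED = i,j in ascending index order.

[0] i0  mulh  -- no-port MUL/MUL
[1] i1+i2  mul sub  -- pair
[2] i3  sub  -- RAW r0
[3] i4+i5  mul beq  -- pair
[4] i6+i7  mulh sub  -- pair
[5] i8  ld  -- tail

ISSUED = 6,7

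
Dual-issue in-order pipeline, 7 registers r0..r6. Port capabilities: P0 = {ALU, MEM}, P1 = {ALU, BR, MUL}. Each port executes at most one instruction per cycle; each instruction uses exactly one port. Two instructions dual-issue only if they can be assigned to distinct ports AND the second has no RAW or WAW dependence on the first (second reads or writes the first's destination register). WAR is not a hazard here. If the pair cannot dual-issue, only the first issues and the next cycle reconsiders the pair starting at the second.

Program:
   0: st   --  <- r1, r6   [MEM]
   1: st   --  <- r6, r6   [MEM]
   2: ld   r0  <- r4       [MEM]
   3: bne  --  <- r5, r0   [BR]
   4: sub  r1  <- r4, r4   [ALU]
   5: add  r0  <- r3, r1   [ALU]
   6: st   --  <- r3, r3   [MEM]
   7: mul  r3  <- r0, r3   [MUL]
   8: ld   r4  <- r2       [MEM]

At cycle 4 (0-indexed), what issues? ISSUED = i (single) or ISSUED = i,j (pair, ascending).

c0: i0 st.MEM  no-port MEM/MEM
c1: i1 st.MEM  no-port MEM/MEM
c2: i2 ld.MEM  RAW r0
c3: i3&i4 bne.BR/sub.ALU  dual
c4: i5&i6 add.ALU/st.MEM  dual
c5: i7&i8 mul.MUL/ld.MEM  dual

ISSUED = 5,6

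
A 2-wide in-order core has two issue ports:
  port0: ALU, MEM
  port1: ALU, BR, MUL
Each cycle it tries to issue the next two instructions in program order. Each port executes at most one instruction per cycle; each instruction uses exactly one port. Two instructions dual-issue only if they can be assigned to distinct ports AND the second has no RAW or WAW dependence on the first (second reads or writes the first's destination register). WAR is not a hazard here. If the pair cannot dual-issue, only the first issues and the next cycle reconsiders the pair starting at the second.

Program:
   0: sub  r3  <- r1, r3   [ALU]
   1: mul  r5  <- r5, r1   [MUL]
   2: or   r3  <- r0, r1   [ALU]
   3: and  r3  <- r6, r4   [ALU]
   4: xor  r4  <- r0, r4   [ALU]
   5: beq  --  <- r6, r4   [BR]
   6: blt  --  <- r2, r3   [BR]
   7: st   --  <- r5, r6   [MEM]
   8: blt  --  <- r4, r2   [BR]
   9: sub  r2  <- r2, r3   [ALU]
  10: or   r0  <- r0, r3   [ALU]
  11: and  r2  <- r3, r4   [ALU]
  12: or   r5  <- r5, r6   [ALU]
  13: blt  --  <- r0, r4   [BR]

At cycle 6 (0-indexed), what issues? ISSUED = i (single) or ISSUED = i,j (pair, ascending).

t=0 i0+i1:sub+mul ; dual
t=1 i2:or ; WAW r3
t=2 i3+i4:and+xor ; dual
t=3 i5:beq ; no-port BR/BR
t=4 i6+i7:blt+st ; dual
t=5 i8+i9:blt+sub ; dual
t=6 i10+i11:or+and ; dual
t=7 i12+i13:or+blt ; dual

ISSUED = 10,11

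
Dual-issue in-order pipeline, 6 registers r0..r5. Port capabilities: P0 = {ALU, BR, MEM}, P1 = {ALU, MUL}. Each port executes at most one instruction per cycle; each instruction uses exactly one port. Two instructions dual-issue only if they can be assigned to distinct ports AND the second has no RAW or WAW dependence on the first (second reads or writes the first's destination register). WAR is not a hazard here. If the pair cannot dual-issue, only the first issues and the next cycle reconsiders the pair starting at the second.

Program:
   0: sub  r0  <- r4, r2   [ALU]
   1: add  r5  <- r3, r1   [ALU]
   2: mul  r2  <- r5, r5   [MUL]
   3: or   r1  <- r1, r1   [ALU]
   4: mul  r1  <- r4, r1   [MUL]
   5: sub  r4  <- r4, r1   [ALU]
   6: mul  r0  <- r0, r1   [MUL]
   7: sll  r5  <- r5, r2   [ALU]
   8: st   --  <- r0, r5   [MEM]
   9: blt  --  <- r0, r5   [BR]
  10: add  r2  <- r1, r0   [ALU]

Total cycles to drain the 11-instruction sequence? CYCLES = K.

CYCLES = 7

0. sub.ALU add.ALU @i0&i1  | dual
1. mul.MUL or.ALU @i2&i3  | dual
2. mul.MUL @i4  | RAW r1
3. sub.ALU mul.MUL @i5&i6  | dual
4. sll.ALU @i7  | RAW r5
5. st.MEM @i8  | no-port MEM/BR
6. blt.BR add.ALU @i9&i10  | dual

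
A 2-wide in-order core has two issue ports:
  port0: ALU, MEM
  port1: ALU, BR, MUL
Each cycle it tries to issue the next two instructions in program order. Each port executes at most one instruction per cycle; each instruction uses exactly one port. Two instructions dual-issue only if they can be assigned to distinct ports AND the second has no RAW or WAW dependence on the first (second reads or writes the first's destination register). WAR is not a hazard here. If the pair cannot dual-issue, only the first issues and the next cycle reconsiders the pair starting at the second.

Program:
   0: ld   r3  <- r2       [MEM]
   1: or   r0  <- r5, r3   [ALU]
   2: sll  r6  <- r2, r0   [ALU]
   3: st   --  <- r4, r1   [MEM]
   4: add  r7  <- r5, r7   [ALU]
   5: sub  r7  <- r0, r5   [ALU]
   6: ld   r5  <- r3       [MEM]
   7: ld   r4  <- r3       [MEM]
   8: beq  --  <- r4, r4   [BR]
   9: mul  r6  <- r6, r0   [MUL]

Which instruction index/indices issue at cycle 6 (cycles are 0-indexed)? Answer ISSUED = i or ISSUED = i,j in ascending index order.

0. ld.MEM @i0  | RAW r3
1. or.ALU @i1  | RAW r0
2. sll.ALU;st.MEM @i2+i3  | dual
3. add.ALU @i4  | WAW r7
4. sub.ALU;ld.MEM @i5+i6  | dual
5. ld.MEM @i7  | RAW r4
6. beq.BR @i8  | no-port BR/MUL
7. mul.MUL @i9  | tail

ISSUED = 8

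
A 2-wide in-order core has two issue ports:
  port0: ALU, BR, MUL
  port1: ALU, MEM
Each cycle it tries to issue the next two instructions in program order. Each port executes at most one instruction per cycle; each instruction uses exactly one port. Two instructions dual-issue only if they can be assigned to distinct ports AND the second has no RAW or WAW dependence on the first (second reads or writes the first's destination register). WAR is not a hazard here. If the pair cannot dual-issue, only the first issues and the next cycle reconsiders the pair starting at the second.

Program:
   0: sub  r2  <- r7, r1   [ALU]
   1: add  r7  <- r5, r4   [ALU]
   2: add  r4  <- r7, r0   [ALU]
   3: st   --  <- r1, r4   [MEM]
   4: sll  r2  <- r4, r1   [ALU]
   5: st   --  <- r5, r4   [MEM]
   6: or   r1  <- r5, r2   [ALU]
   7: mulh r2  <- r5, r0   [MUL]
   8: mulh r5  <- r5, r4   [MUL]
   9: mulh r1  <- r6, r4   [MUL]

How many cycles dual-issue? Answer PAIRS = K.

#0 head=0: sub add i0+i1 pair
#1 head=2: add i2 RAW r4
#2 head=3: st sll i3+i4 pair
#3 head=5: st or i5+i6 pair
#4 head=7: mulh i7 no-port MUL/MUL
#5 head=8: mulh i8 no-port MUL/MUL
#6 head=9: mulh i9 tail

PAIRS = 3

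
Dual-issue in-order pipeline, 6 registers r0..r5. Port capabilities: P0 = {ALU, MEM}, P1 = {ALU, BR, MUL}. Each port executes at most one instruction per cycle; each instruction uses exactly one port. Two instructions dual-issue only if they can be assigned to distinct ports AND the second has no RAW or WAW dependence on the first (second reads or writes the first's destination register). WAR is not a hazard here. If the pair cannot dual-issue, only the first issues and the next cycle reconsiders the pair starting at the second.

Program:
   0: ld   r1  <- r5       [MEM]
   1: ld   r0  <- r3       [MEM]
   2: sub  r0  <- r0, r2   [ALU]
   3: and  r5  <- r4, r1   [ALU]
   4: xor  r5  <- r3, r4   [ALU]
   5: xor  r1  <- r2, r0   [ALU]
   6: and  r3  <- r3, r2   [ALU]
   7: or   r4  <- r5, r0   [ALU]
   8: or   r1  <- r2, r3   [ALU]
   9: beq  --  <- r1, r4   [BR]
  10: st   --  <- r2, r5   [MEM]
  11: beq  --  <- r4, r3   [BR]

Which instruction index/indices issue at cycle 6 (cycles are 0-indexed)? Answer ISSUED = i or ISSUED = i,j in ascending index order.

t=0 i0:ld ; no-port MEM/MEM
t=1 i1:ld ; RAW+WAW r0
t=2 i2,i3:sub and ; pair
t=3 i4,i5:xor xor ; pair
t=4 i6,i7:and or ; pair
t=5 i8:or ; RAW r1
t=6 i9,i10:beq st ; pair
t=7 i11:beq ; tail

ISSUED = 9,10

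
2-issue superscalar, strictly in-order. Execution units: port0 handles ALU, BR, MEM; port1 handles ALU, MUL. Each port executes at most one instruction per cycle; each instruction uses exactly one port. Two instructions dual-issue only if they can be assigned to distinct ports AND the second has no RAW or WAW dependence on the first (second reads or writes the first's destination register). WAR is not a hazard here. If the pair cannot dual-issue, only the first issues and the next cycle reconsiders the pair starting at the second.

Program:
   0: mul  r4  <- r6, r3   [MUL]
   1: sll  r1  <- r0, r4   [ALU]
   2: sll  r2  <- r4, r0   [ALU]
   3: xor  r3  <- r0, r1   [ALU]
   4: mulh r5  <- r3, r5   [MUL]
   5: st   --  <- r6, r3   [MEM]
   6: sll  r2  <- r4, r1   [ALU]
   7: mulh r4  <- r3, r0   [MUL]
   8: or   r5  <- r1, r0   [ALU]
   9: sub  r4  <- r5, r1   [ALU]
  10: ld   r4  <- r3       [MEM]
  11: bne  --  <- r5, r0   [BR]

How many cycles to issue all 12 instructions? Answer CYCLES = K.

CYCLES = 9

0. mul @i0  | RAW r4
1. sll;sll @i1+i2  | dual
2. xor @i3  | RAW r3
3. mulh;st @i4+i5  | dual
4. sll;mulh @i6+i7  | dual
5. or @i8  | RAW r5
6. sub @i9  | WAW r4
7. ld @i10  | no-port MEM/BR
8. bne @i11  | tail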